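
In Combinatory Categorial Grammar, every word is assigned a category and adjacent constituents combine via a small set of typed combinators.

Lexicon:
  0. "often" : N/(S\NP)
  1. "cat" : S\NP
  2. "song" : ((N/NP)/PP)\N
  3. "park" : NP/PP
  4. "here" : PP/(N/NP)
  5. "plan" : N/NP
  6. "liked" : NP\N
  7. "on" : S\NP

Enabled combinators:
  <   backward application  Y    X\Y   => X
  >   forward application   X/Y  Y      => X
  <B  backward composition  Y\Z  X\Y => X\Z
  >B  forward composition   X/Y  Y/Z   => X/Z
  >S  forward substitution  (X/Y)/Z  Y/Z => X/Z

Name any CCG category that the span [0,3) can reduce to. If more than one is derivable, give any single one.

[0,8] S   <
  [0,6] N   >
    [0,4] N/PP   >S
      [0,3] (N/NP)/PP   <
        [0,2] N   >
          [0,1] "often" : N/(S\NP)
          [1,2] "cat" : S\NP
        [2,3] "song" : ((N/NP)/PP)\N
      [3,4] "park" : NP/PP
    [4,6] PP   >
      [4,5] "here" : PP/(N/NP)
      [5,6] "plan" : N/NP
  [6,8] S\N   <B
    [6,7] "liked" : NP\N
    [7,8] "on" : S\NP

(N/NP)/PP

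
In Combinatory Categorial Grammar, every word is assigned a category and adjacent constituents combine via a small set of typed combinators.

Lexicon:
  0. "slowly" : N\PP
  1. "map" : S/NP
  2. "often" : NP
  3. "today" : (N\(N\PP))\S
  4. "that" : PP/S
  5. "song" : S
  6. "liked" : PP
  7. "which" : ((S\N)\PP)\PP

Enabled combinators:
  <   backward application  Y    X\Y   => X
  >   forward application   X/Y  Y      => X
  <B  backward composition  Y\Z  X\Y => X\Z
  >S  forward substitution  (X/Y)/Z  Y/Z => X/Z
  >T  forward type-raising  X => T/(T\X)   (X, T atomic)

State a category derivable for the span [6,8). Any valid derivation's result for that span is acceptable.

(S\N)\PP

[0,8] S   <
  [0,4] N   <
    [0,1] "slowly" : N\PP
    [1,4] N\(N\PP)   <
      [1,3] S   >
        [1,2] "map" : S/NP
        [2,3] "often" : NP
      [3,4] "today" : (N\(N\PP))\S
  [4,8] S\N   <
    [4,6] PP   >
      [4,5] "that" : PP/S
      [5,6] "song" : S
    [6,8] (S\N)\PP   <
      [6,7] "liked" : PP
      [7,8] "which" : ((S\N)\PP)\PP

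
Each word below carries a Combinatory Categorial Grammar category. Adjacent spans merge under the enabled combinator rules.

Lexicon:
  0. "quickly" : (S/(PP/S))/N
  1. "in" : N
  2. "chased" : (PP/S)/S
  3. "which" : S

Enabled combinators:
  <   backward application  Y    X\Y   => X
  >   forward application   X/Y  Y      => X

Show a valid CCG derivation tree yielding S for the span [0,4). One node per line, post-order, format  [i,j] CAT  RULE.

[0,1] (S/(PP/S))/N  lex  "quickly"
[1,2] N  lex  "in"
[0,2] S/(PP/S)  >  k=1
[2,3] (PP/S)/S  lex  "chased"
[3,4] S  lex  "which"
[2,4] PP/S  >  k=3
[0,4] S  >  k=2

[0,4] S   >
  [0,2] S/(PP/S)   >
    [0,1] "quickly" : (S/(PP/S))/N
    [1,2] "in" : N
  [2,4] PP/S   >
    [2,3] "chased" : (PP/S)/S
    [3,4] "which" : S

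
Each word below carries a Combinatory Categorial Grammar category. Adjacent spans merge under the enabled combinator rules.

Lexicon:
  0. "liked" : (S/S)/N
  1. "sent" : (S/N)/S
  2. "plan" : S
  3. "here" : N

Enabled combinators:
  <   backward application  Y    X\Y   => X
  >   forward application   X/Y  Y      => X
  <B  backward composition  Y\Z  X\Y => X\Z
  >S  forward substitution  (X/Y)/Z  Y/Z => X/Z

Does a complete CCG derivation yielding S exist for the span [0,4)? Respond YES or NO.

YES

[0,4] S   >
  [0,3] S/N   >S
    [0,1] "liked" : (S/S)/N
    [1,3] S/N   >
      [1,2] "sent" : (S/N)/S
      [2,3] "plan" : S
  [3,4] "here" : N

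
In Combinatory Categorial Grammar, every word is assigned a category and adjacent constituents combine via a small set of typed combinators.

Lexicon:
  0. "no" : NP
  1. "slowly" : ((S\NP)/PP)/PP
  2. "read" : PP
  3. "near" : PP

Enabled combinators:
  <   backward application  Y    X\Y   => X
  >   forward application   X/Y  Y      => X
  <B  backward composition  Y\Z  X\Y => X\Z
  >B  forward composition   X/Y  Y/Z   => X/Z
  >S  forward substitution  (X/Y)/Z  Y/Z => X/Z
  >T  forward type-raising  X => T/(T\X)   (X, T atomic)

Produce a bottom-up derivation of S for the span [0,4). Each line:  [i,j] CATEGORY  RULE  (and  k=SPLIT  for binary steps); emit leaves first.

[0,1] NP  lex  "no"
[0,1] S/(S\NP)  >T
[1,2] ((S\NP)/PP)/PP  lex  "slowly"
[2,3] PP  lex  "read"
[1,3] (S\NP)/PP  >  k=2
[3,4] PP  lex  "near"
[1,4] S\NP  >  k=3
[0,4] S  >  k=1

[0,4] S   >
  [0,1] S/(S\NP)   >T
    [0,1] "no" : NP
  [1,4] S\NP   >
    [1,3] (S\NP)/PP   >
      [1,2] "slowly" : ((S\NP)/PP)/PP
      [2,3] "read" : PP
    [3,4] "near" : PP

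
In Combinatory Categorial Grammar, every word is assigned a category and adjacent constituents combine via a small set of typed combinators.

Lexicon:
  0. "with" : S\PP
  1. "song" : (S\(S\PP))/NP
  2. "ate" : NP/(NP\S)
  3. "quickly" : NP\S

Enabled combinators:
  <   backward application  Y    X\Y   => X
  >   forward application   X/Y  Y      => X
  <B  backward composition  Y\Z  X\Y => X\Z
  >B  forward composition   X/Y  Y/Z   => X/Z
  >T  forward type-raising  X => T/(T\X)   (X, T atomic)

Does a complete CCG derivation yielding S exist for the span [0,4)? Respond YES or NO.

[0,4] S   <
  [0,1] "with" : S\PP
  [1,4] S\(S\PP)   >
    [1,2] "song" : (S\(S\PP))/NP
    [2,4] NP   >
      [2,3] "ate" : NP/(NP\S)
      [3,4] "quickly" : NP\S

YES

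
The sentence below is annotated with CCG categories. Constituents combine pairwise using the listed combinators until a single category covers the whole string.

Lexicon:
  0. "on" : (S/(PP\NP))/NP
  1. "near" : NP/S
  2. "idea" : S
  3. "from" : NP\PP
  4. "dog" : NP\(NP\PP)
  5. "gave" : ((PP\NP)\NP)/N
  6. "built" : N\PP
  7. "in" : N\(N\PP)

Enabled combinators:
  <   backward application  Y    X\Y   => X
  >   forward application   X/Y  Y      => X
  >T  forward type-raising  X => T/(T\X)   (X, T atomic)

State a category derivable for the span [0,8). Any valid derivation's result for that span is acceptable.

S

[0,8] S   >
  [0,3] S/(PP\NP)   >
    [0,1] "on" : (S/(PP\NP))/NP
    [1,3] NP   >
      [1,2] "near" : NP/S
      [2,3] "idea" : S
  [3,8] PP\NP   <
    [3,5] NP   <
      [3,4] "from" : NP\PP
      [4,5] "dog" : NP\(NP\PP)
    [5,8] (PP\NP)\NP   >
      [5,6] "gave" : ((PP\NP)\NP)/N
      [6,8] N   <
        [6,7] "built" : N\PP
        [7,8] "in" : N\(N\PP)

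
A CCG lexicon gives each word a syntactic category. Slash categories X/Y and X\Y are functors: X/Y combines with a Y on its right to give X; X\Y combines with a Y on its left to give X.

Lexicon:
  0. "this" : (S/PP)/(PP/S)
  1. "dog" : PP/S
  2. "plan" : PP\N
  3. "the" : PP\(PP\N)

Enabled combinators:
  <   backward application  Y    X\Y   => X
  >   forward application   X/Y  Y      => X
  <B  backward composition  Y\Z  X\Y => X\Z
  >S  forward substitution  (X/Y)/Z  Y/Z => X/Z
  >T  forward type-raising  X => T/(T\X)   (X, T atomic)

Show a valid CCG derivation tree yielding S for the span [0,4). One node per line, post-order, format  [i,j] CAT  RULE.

[0,4] S   >
  [0,2] S/PP   >
    [0,1] "this" : (S/PP)/(PP/S)
    [1,2] "dog" : PP/S
  [2,4] PP   <
    [2,3] "plan" : PP\N
    [3,4] "the" : PP\(PP\N)

[0,1] (S/PP)/(PP/S)  lex  "this"
[1,2] PP/S  lex  "dog"
[0,2] S/PP  >  k=1
[2,3] PP\N  lex  "plan"
[3,4] PP\(PP\N)  lex  "the"
[2,4] PP  <  k=3
[0,4] S  >  k=2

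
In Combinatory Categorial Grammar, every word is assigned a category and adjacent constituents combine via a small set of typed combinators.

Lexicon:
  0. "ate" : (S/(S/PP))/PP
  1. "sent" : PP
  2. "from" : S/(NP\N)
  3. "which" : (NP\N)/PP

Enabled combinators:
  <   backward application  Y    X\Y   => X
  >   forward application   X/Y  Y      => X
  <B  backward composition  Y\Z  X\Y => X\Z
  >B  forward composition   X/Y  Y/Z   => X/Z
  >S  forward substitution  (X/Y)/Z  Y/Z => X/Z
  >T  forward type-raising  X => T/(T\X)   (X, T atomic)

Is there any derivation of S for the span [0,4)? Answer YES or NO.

[0,4] S   >
  [0,2] S/(S/PP)   >
    [0,1] "ate" : (S/(S/PP))/PP
    [1,2] "sent" : PP
  [2,4] S/PP   >B
    [2,3] "from" : S/(NP\N)
    [3,4] "which" : (NP\N)/PP

YES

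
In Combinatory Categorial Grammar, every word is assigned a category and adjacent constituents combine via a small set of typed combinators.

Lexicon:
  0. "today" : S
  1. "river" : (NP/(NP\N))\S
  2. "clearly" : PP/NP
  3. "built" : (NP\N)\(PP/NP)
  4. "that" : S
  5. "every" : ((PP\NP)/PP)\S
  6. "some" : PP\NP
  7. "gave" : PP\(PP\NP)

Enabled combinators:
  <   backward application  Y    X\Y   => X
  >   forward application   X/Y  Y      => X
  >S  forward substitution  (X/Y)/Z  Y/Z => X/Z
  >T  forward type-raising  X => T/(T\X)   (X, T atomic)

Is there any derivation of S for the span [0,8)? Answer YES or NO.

S (NP/(NP\N))\S PP/NP (NP\N)\(PP/NP) S ((PP\NP)/PP)\S PP\NP PP\(PP\NP)
CKY chart[0,8] = {N/(N\PP), NP/(NP\PP), PP, PP/(PP\PP), S/(S\PP)}; S ∉ chart

NO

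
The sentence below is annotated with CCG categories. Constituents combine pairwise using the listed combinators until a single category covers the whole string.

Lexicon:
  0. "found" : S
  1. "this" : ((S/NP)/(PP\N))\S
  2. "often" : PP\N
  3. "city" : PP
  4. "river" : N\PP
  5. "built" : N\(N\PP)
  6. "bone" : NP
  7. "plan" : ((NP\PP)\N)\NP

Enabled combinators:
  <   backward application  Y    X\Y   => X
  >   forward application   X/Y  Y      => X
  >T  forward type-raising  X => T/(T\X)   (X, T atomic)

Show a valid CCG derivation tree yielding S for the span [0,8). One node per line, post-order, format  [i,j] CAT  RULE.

[0,8] S   >
  [0,3] S/NP   >
    [0,2] (S/NP)/(PP\N)   <
      [0,1] "found" : S
      [1,2] "this" : ((S/NP)/(PP\N))\S
    [2,3] "often" : PP\N
  [3,8] NP   <
    [3,4] "city" : PP
    [4,8] NP\PP   <
      [4,6] N   <
        [4,5] "river" : N\PP
        [5,6] "built" : N\(N\PP)
      [6,8] (NP\PP)\N   <
        [6,7] "bone" : NP
        [7,8] "plan" : ((NP\PP)\N)\NP

[0,1] S  lex  "found"
[1,2] ((S/NP)/(PP\N))\S  lex  "this"
[0,2] (S/NP)/(PP\N)  <  k=1
[2,3] PP\N  lex  "often"
[0,3] S/NP  >  k=2
[3,4] PP  lex  "city"
[4,5] N\PP  lex  "river"
[5,6] N\(N\PP)  lex  "built"
[4,6] N  <  k=5
[6,7] NP  lex  "bone"
[7,8] ((NP\PP)\N)\NP  lex  "plan"
[6,8] (NP\PP)\N  <  k=7
[4,8] NP\PP  <  k=6
[3,8] NP  <  k=4
[0,8] S  >  k=3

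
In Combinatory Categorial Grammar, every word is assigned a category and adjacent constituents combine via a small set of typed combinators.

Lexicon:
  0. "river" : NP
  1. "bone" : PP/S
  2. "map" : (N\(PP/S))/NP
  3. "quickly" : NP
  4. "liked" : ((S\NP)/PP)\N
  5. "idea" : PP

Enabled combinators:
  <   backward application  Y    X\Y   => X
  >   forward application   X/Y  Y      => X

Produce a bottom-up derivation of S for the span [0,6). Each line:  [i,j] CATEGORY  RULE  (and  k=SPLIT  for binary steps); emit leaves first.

[0,1] NP  lex  "river"
[1,2] PP/S  lex  "bone"
[2,3] (N\(PP/S))/NP  lex  "map"
[3,4] NP  lex  "quickly"
[2,4] N\(PP/S)  >  k=3
[1,4] N  <  k=2
[4,5] ((S\NP)/PP)\N  lex  "liked"
[1,5] (S\NP)/PP  <  k=4
[5,6] PP  lex  "idea"
[1,6] S\NP  >  k=5
[0,6] S  <  k=1

[0,6] S   <
  [0,1] "river" : NP
  [1,6] S\NP   >
    [1,5] (S\NP)/PP   <
      [1,4] N   <
        [1,2] "bone" : PP/S
        [2,4] N\(PP/S)   >
          [2,3] "map" : (N\(PP/S))/NP
          [3,4] "quickly" : NP
      [4,5] "liked" : ((S\NP)/PP)\N
    [5,6] "idea" : PP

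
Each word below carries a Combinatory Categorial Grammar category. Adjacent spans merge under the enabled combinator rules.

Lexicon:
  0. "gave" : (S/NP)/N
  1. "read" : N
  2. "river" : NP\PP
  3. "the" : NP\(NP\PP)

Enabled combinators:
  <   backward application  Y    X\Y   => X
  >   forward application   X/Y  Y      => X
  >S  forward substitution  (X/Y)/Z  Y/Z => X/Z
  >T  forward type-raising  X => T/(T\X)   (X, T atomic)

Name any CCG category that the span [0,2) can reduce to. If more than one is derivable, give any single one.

[0,4] S   >
  [0,2] S/NP   >
    [0,1] "gave" : (S/NP)/N
    [1,2] "read" : N
  [2,4] NP   <
    [2,3] "river" : NP\PP
    [3,4] "the" : NP\(NP\PP)

S/NP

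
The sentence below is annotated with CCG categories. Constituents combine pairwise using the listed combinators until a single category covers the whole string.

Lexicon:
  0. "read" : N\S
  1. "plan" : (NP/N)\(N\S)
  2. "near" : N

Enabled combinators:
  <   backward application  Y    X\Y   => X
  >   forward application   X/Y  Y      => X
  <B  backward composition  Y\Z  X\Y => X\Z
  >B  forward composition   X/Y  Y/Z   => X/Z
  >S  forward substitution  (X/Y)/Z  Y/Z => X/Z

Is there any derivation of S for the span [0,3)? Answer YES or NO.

NO

N\S (NP/N)\(N\S) N
CKY chart[0,3] = {NP}; S ∉ chart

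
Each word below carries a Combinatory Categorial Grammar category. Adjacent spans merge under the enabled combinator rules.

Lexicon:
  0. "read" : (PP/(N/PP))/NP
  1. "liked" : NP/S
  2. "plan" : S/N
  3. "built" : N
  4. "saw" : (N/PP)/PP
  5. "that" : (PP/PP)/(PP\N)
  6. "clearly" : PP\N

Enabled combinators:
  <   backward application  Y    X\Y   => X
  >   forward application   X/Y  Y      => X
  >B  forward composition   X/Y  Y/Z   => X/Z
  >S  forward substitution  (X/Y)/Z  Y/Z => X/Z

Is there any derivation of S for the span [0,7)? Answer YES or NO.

(PP/(N/PP))/NP NP/S S/N N (N/PP)/PP (PP/PP)/(PP\N) PP\N
CKY chart[0,7] = {PP, PP/PP}; S ∉ chart

NO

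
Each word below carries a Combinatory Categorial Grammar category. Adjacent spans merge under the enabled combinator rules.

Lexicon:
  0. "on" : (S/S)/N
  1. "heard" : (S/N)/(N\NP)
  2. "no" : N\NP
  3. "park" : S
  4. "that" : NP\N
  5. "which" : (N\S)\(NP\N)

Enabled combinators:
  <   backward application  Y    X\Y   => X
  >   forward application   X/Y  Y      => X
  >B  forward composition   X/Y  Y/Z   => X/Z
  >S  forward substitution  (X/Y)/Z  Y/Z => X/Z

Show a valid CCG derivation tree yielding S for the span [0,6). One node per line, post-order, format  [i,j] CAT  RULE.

[0,1] (S/S)/N  lex  "on"
[1,2] (S/N)/(N\NP)  lex  "heard"
[2,3] N\NP  lex  "no"
[1,3] S/N  >  k=2
[0,3] S/N  >S  k=1
[3,4] S  lex  "park"
[4,5] NP\N  lex  "that"
[5,6] (N\S)\(NP\N)  lex  "which"
[4,6] N\S  <  k=5
[3,6] N  <  k=4
[0,6] S  >  k=3

[0,6] S   >
  [0,3] S/N   >S
    [0,1] "on" : (S/S)/N
    [1,3] S/N   >
      [1,2] "heard" : (S/N)/(N\NP)
      [2,3] "no" : N\NP
  [3,6] N   <
    [3,4] "park" : S
    [4,6] N\S   <
      [4,5] "that" : NP\N
      [5,6] "which" : (N\S)\(NP\N)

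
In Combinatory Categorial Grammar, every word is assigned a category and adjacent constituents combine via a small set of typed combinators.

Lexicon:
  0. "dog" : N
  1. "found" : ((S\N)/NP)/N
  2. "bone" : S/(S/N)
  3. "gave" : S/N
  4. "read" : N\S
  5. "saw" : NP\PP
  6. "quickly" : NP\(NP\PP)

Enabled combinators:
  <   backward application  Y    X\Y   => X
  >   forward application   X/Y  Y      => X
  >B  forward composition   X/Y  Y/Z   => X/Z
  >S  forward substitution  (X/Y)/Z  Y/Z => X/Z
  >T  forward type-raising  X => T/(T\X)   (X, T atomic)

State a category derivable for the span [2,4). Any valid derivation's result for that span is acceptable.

S

[0,7] S   <
  [0,1] "dog" : N
  [1,7] S\N   >
    [1,5] (S\N)/NP   >
      [1,2] "found" : ((S\N)/NP)/N
      [2,5] N   <
        [2,4] S   >
          [2,3] "bone" : S/(S/N)
          [3,4] "gave" : S/N
        [4,5] "read" : N\S
    [5,7] NP   <
      [5,6] "saw" : NP\PP
      [6,7] "quickly" : NP\(NP\PP)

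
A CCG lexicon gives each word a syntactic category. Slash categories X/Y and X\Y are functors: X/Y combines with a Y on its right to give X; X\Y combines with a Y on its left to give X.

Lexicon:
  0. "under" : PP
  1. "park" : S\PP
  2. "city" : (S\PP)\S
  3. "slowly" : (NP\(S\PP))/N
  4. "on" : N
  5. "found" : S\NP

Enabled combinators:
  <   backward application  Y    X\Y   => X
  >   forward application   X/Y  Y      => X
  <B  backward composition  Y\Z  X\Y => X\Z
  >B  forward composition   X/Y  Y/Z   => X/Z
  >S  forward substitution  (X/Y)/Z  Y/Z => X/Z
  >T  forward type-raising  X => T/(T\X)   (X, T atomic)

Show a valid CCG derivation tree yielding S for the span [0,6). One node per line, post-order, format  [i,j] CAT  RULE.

[0,6] S   <
  [0,5] NP   <
    [0,2] S   <
      [0,1] "under" : PP
      [1,2] "park" : S\PP
    [2,5] NP\S   <B
      [2,3] "city" : (S\PP)\S
      [3,5] NP\(S\PP)   >
        [3,4] "slowly" : (NP\(S\PP))/N
        [4,5] "on" : N
  [5,6] "found" : S\NP

[0,1] PP  lex  "under"
[1,2] S\PP  lex  "park"
[0,2] S  <  k=1
[2,3] (S\PP)\S  lex  "city"
[3,4] (NP\(S\PP))/N  lex  "slowly"
[4,5] N  lex  "on"
[3,5] NP\(S\PP)  >  k=4
[2,5] NP\S  <B  k=3
[0,5] NP  <  k=2
[5,6] S\NP  lex  "found"
[0,6] S  <  k=5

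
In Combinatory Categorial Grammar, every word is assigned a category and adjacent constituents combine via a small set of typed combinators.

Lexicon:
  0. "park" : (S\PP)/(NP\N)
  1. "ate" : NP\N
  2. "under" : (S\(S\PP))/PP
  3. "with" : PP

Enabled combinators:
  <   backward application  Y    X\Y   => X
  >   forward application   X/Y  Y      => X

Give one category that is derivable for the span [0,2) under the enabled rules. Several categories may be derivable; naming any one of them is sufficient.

S\PP

[0,4] S   <
  [0,2] S\PP   >
    [0,1] "park" : (S\PP)/(NP\N)
    [1,2] "ate" : NP\N
  [2,4] S\(S\PP)   >
    [2,3] "under" : (S\(S\PP))/PP
    [3,4] "with" : PP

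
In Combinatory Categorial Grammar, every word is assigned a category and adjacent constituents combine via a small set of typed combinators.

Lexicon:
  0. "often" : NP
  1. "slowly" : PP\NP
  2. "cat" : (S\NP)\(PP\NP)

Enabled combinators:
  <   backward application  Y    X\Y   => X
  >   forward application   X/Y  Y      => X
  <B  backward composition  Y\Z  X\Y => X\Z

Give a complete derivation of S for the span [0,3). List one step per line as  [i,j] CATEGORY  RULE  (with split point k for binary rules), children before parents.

[0,1] NP  lex  "often"
[1,2] PP\NP  lex  "slowly"
[2,3] (S\NP)\(PP\NP)  lex  "cat"
[1,3] S\NP  <  k=2
[0,3] S  <  k=1

[0,3] S   <
  [0,1] "often" : NP
  [1,3] S\NP   <
    [1,2] "slowly" : PP\NP
    [2,3] "cat" : (S\NP)\(PP\NP)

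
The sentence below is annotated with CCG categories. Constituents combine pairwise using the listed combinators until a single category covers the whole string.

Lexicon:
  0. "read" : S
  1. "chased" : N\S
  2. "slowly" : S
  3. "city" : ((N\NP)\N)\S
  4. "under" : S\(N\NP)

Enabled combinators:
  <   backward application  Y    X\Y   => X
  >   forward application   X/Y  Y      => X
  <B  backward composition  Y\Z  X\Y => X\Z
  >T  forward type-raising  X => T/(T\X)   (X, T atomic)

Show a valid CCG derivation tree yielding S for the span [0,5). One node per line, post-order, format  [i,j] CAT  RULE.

[0,5] S   <
  [0,2] N   <
    [0,1] "read" : S
    [1,2] "chased" : N\S
  [2,5] S\N   <B
    [2,4] (N\NP)\N   <
      [2,3] "slowly" : S
      [3,4] "city" : ((N\NP)\N)\S
    [4,5] "under" : S\(N\NP)

[0,1] S  lex  "read"
[1,2] N\S  lex  "chased"
[0,2] N  <  k=1
[2,3] S  lex  "slowly"
[3,4] ((N\NP)\N)\S  lex  "city"
[2,4] (N\NP)\N  <  k=3
[4,5] S\(N\NP)  lex  "under"
[2,5] S\N  <B  k=4
[0,5] S  <  k=2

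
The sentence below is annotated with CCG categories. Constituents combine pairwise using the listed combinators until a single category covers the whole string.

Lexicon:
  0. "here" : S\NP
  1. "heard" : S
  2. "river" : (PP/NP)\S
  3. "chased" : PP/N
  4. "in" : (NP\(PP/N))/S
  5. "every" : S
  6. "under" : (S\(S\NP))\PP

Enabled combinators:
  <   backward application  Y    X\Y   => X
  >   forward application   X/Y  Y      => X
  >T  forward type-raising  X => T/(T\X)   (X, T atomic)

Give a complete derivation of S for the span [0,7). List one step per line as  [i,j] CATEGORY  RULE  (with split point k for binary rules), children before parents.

[0,1] S\NP  lex  "here"
[1,2] S  lex  "heard"
[2,3] (PP/NP)\S  lex  "river"
[1,3] PP/NP  <  k=2
[3,4] PP/N  lex  "chased"
[4,5] (NP\(PP/N))/S  lex  "in"
[5,6] S  lex  "every"
[4,6] NP\(PP/N)  >  k=5
[3,6] NP  <  k=4
[1,6] PP  >  k=3
[6,7] (S\(S\NP))\PP  lex  "under"
[1,7] S\(S\NP)  <  k=6
[0,7] S  <  k=1

[0,7] S   <
  [0,1] "here" : S\NP
  [1,7] S\(S\NP)   <
    [1,6] PP   >
      [1,3] PP/NP   <
        [1,2] "heard" : S
        [2,3] "river" : (PP/NP)\S
      [3,6] NP   <
        [3,4] "chased" : PP/N
        [4,6] NP\(PP/N)   >
          [4,5] "in" : (NP\(PP/N))/S
          [5,6] "every" : S
    [6,7] "under" : (S\(S\NP))\PP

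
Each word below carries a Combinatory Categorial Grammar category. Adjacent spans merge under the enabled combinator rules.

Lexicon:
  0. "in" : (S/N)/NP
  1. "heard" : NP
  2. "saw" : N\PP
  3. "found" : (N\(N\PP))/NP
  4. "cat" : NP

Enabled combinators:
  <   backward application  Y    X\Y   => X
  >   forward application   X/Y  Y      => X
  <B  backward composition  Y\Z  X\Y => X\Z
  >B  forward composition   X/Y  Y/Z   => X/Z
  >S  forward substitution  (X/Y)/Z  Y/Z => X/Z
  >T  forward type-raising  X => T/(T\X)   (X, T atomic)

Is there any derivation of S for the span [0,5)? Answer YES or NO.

YES

[0,5] S   >
  [0,2] S/N   >
    [0,1] "in" : (S/N)/NP
    [1,2] "heard" : NP
  [2,5] N   <
    [2,3] "saw" : N\PP
    [3,5] N\(N\PP)   >
      [3,4] "found" : (N\(N\PP))/NP
      [4,5] "cat" : NP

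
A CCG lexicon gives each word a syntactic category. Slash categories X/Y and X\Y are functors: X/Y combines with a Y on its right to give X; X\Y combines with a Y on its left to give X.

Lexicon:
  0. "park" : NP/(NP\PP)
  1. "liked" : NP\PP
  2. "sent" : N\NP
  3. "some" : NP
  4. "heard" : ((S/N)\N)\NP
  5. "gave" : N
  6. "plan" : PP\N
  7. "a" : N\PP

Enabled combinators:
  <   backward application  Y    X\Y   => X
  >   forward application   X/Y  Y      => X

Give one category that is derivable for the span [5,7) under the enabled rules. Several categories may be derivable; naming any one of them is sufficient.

[0,8] S   >
  [0,5] S/N   <
    [0,3] N   <
      [0,2] NP   >
        [0,1] "park" : NP/(NP\PP)
        [1,2] "liked" : NP\PP
      [2,3] "sent" : N\NP
    [3,5] (S/N)\N   <
      [3,4] "some" : NP
      [4,5] "heard" : ((S/N)\N)\NP
  [5,8] N   <
    [5,7] PP   <
      [5,6] "gave" : N
      [6,7] "plan" : PP\N
    [7,8] "a" : N\PP

PP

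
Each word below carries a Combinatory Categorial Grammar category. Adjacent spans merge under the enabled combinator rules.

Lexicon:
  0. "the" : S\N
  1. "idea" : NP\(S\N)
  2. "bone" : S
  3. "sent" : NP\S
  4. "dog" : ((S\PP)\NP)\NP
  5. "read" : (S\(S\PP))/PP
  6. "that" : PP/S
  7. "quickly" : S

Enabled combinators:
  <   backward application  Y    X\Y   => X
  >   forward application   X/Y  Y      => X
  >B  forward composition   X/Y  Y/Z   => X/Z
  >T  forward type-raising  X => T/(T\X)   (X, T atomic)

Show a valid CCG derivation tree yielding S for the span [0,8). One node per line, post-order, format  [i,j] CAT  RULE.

[0,1] S\N  lex  "the"
[1,2] NP\(S\N)  lex  "idea"
[0,2] NP  <  k=1
[2,3] S  lex  "bone"
[3,4] NP\S  lex  "sent"
[2,4] NP  <  k=3
[4,5] ((S\PP)\NP)\NP  lex  "dog"
[2,5] (S\PP)\NP  <  k=4
[0,5] S\PP  <  k=2
[5,6] (S\(S\PP))/PP  lex  "read"
[6,7] PP/S  lex  "that"
[7,8] S  lex  "quickly"
[6,8] PP  >  k=7
[5,8] S\(S\PP)  >  k=6
[0,8] S  <  k=5

[0,8] S   <
  [0,5] S\PP   <
    [0,2] NP   <
      [0,1] "the" : S\N
      [1,2] "idea" : NP\(S\N)
    [2,5] (S\PP)\NP   <
      [2,4] NP   <
        [2,3] "bone" : S
        [3,4] "sent" : NP\S
      [4,5] "dog" : ((S\PP)\NP)\NP
  [5,8] S\(S\PP)   >
    [5,6] "read" : (S\(S\PP))/PP
    [6,8] PP   >
      [6,7] "that" : PP/S
      [7,8] "quickly" : S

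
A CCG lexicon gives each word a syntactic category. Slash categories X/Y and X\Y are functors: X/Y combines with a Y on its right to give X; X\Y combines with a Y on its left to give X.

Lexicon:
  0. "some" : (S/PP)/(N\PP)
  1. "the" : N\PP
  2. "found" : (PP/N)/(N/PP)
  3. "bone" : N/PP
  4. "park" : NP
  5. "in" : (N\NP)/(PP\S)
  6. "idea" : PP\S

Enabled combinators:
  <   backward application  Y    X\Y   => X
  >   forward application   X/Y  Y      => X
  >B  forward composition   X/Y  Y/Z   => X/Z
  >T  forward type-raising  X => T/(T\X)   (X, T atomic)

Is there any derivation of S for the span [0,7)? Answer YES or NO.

YES

[0,7] S   >
  [0,2] S/PP   >
    [0,1] "some" : (S/PP)/(N\PP)
    [1,2] "the" : N\PP
  [2,7] PP   >
    [2,4] PP/N   >
      [2,3] "found" : (PP/N)/(N/PP)
      [3,4] "bone" : N/PP
    [4,7] N   >
      [4,5] N/(N\NP)   >T
        [4,5] "park" : NP
      [5,7] N\NP   >
        [5,6] "in" : (N\NP)/(PP\S)
        [6,7] "idea" : PP\S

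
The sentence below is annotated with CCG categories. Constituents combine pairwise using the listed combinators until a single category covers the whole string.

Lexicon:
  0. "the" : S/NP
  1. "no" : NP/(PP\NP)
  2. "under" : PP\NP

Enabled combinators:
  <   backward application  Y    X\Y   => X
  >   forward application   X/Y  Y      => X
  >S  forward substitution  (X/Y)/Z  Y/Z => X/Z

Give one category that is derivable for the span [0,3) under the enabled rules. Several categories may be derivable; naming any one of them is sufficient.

S

[0,3] S   >
  [0,1] "the" : S/NP
  [1,3] NP   >
    [1,2] "no" : NP/(PP\NP)
    [2,3] "under" : PP\NP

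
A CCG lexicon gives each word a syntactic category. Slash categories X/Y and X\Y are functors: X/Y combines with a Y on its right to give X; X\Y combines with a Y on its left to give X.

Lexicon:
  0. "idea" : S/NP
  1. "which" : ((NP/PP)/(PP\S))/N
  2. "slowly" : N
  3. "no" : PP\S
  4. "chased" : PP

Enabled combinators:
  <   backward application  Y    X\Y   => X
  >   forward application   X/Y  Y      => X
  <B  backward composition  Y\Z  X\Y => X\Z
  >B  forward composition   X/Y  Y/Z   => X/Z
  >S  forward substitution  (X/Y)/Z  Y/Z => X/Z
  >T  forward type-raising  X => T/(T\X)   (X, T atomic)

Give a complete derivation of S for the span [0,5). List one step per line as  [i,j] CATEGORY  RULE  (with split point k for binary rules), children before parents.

[0,5] S   >
  [0,1] "idea" : S/NP
  [1,5] NP   >
    [1,4] NP/PP   >
      [1,3] (NP/PP)/(PP\S)   >
        [1,2] "which" : ((NP/PP)/(PP\S))/N
        [2,3] "slowly" : N
      [3,4] "no" : PP\S
    [4,5] "chased" : PP

[0,1] S/NP  lex  "idea"
[1,2] ((NP/PP)/(PP\S))/N  lex  "which"
[2,3] N  lex  "slowly"
[1,3] (NP/PP)/(PP\S)  >  k=2
[3,4] PP\S  lex  "no"
[1,4] NP/PP  >  k=3
[4,5] PP  lex  "chased"
[1,5] NP  >  k=4
[0,5] S  >  k=1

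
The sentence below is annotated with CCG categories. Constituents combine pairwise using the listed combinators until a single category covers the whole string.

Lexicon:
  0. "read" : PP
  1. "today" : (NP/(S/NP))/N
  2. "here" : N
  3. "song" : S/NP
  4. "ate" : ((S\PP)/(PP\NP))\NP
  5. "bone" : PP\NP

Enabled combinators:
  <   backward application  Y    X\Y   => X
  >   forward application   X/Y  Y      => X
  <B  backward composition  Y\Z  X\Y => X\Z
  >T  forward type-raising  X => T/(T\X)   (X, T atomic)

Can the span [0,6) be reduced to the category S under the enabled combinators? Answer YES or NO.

[0,6] S   <
  [0,1] "read" : PP
  [1,6] S\PP   >
    [1,5] (S\PP)/(PP\NP)   <
      [1,4] NP   >
        [1,3] NP/(S/NP)   >
          [1,2] "today" : (NP/(S/NP))/N
          [2,3] "here" : N
        [3,4] "song" : S/NP
      [4,5] "ate" : ((S\PP)/(PP\NP))\NP
    [5,6] "bone" : PP\NP

YES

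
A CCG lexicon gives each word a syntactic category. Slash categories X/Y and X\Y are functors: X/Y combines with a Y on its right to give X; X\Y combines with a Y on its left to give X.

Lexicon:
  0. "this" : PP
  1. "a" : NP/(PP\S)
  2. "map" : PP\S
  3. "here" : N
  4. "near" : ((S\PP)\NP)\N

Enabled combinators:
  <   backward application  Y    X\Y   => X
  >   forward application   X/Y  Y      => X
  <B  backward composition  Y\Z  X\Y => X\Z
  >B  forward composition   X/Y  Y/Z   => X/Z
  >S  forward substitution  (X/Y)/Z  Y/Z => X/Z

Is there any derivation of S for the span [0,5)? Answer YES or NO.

[0,5] S   <
  [0,1] "this" : PP
  [1,5] S\PP   <
    [1,3] NP   >
      [1,2] "a" : NP/(PP\S)
      [2,3] "map" : PP\S
    [3,5] (S\PP)\NP   <
      [3,4] "here" : N
      [4,5] "near" : ((S\PP)\NP)\N

YES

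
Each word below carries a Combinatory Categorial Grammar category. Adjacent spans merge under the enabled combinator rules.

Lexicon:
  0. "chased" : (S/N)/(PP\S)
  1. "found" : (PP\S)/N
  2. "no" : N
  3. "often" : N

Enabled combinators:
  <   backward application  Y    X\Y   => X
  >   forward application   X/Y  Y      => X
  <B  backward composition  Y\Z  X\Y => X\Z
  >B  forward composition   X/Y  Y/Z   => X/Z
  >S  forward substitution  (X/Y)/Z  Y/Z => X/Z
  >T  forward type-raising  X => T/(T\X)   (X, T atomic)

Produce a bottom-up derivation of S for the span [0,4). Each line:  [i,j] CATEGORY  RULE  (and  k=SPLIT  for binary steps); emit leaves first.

[0,4] S   >
  [0,3] S/N   >
    [0,1] "chased" : (S/N)/(PP\S)
    [1,3] PP\S   >
      [1,2] "found" : (PP\S)/N
      [2,3] "no" : N
  [3,4] "often" : N

[0,1] (S/N)/(PP\S)  lex  "chased"
[1,2] (PP\S)/N  lex  "found"
[2,3] N  lex  "no"
[1,3] PP\S  >  k=2
[0,3] S/N  >  k=1
[3,4] N  lex  "often"
[0,4] S  >  k=3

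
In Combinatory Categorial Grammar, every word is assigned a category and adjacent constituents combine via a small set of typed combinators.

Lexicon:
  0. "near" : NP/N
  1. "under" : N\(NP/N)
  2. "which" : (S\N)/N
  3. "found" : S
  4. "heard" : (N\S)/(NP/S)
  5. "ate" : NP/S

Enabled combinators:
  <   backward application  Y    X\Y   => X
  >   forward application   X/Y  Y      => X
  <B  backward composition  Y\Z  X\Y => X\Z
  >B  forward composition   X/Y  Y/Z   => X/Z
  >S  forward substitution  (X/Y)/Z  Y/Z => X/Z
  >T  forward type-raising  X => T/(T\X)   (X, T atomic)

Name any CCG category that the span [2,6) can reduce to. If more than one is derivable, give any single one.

S\N

[0,6] S   <
  [0,2] N   <
    [0,1] "near" : NP/N
    [1,2] "under" : N\(NP/N)
  [2,6] S\N   >
    [2,3] "which" : (S\N)/N
    [3,6] N   <
      [3,4] "found" : S
      [4,6] N\S   >
        [4,5] "heard" : (N\S)/(NP/S)
        [5,6] "ate" : NP/S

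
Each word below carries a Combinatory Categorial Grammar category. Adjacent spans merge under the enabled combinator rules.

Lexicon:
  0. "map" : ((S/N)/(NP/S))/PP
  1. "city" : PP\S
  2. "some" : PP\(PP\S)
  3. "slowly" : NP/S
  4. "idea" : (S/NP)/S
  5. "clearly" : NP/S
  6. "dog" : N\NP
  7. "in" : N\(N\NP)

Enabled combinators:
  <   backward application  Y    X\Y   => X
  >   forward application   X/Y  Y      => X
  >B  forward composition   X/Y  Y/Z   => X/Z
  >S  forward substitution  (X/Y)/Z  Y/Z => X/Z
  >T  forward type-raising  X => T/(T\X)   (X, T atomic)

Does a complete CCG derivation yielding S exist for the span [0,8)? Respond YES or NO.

[0,8] S   >
  [0,6] S/N   >
    [0,3] (S/N)/(NP/S)   >
      [0,1] "map" : ((S/N)/(NP/S))/PP
      [1,3] PP   <
        [1,2] "city" : PP\S
        [2,3] "some" : PP\(PP\S)
    [3,6] NP/S   >B
      [3,4] "slowly" : NP/S
      [4,6] S/S   >S
        [4,5] "idea" : (S/NP)/S
        [5,6] "clearly" : NP/S
  [6,8] N   <
    [6,7] "dog" : N\NP
    [7,8] "in" : N\(N\NP)

YES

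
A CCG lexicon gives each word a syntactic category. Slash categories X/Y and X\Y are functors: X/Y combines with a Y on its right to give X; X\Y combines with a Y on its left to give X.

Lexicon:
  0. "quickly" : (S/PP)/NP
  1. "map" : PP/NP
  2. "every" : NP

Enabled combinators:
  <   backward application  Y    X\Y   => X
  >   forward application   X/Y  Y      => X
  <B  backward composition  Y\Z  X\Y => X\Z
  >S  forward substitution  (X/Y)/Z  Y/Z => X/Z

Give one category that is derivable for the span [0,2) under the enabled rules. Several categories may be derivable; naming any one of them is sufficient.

S/NP

[0,3] S   >
  [0,2] S/NP   >S
    [0,1] "quickly" : (S/PP)/NP
    [1,2] "map" : PP/NP
  [2,3] "every" : NP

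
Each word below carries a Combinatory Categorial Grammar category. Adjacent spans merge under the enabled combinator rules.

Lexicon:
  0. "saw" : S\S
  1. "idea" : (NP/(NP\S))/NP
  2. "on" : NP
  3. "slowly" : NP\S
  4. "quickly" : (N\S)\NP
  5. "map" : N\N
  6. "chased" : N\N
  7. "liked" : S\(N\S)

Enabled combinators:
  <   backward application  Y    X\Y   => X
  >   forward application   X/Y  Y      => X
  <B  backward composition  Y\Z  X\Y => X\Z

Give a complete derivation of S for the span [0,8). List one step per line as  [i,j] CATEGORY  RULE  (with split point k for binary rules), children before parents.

[0,8] S   <
  [0,7] N\S   <B
    [0,1] "saw" : S\S
    [1,7] N\S   <B
      [1,6] N\S   <B
        [1,5] N\S   <
          [1,4] NP   >
            [1,3] NP/(NP\S)   >
              [1,2] "idea" : (NP/(NP\S))/NP
              [2,3] "on" : NP
            [3,4] "slowly" : NP\S
          [4,5] "quickly" : (N\S)\NP
        [5,6] "map" : N\N
      [6,7] "chased" : N\N
  [7,8] "liked" : S\(N\S)

[0,1] S\S  lex  "saw"
[1,2] (NP/(NP\S))/NP  lex  "idea"
[2,3] NP  lex  "on"
[1,3] NP/(NP\S)  >  k=2
[3,4] NP\S  lex  "slowly"
[1,4] NP  >  k=3
[4,5] (N\S)\NP  lex  "quickly"
[1,5] N\S  <  k=4
[5,6] N\N  lex  "map"
[1,6] N\S  <B  k=5
[6,7] N\N  lex  "chased"
[1,7] N\S  <B  k=6
[0,7] N\S  <B  k=1
[7,8] S\(N\S)  lex  "liked"
[0,8] S  <  k=7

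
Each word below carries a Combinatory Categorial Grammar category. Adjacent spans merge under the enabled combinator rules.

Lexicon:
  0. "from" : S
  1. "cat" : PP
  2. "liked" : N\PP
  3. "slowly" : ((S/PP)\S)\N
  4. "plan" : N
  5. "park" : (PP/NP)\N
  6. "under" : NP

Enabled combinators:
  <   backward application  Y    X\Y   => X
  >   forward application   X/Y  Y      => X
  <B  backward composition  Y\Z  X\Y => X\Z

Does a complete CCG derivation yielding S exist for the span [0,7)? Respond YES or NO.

YES

[0,7] S   >
  [0,4] S/PP   <
    [0,1] "from" : S
    [1,4] (S/PP)\S   <
      [1,3] N   <
        [1,2] "cat" : PP
        [2,3] "liked" : N\PP
      [3,4] "slowly" : ((S/PP)\S)\N
  [4,7] PP   >
    [4,6] PP/NP   <
      [4,5] "plan" : N
      [5,6] "park" : (PP/NP)\N
    [6,7] "under" : NP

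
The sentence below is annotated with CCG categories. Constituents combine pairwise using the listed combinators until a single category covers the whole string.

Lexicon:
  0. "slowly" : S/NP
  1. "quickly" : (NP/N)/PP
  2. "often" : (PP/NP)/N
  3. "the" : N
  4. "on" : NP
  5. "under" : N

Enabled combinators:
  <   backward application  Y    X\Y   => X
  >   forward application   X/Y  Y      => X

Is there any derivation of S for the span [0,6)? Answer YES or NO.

[0,6] S   >
  [0,1] "slowly" : S/NP
  [1,6] NP   >
    [1,5] NP/N   >
      [1,2] "quickly" : (NP/N)/PP
      [2,5] PP   >
        [2,4] PP/NP   >
          [2,3] "often" : (PP/NP)/N
          [3,4] "the" : N
        [4,5] "on" : NP
    [5,6] "under" : N

YES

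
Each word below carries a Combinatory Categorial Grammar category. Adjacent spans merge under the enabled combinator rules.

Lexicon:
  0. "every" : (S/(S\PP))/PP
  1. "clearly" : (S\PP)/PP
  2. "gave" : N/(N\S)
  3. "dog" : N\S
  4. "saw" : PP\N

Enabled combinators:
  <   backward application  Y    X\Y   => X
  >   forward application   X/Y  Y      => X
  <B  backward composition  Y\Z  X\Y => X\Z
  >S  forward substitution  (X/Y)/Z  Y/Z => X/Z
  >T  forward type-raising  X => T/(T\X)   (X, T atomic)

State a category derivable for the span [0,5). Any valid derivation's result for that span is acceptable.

S

[0,5] S   >
  [0,2] S/PP   >S
    [0,1] "every" : (S/(S\PP))/PP
    [1,2] "clearly" : (S\PP)/PP
  [2,5] PP   <
    [2,4] N   >
      [2,3] "gave" : N/(N\S)
      [3,4] "dog" : N\S
    [4,5] "saw" : PP\N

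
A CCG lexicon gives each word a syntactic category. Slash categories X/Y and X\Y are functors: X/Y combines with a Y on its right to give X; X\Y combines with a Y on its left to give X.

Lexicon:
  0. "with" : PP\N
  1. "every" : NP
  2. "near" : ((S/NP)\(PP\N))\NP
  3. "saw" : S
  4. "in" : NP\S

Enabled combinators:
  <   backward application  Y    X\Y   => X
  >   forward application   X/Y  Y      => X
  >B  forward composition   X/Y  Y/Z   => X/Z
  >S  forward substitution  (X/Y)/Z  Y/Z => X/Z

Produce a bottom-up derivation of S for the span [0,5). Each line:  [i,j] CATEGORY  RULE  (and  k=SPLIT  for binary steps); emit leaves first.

[0,5] S   >
  [0,3] S/NP   <
    [0,1] "with" : PP\N
    [1,3] (S/NP)\(PP\N)   <
      [1,2] "every" : NP
      [2,3] "near" : ((S/NP)\(PP\N))\NP
  [3,5] NP   <
    [3,4] "saw" : S
    [4,5] "in" : NP\S

[0,1] PP\N  lex  "with"
[1,2] NP  lex  "every"
[2,3] ((S/NP)\(PP\N))\NP  lex  "near"
[1,3] (S/NP)\(PP\N)  <  k=2
[0,3] S/NP  <  k=1
[3,4] S  lex  "saw"
[4,5] NP\S  lex  "in"
[3,5] NP  <  k=4
[0,5] S  >  k=3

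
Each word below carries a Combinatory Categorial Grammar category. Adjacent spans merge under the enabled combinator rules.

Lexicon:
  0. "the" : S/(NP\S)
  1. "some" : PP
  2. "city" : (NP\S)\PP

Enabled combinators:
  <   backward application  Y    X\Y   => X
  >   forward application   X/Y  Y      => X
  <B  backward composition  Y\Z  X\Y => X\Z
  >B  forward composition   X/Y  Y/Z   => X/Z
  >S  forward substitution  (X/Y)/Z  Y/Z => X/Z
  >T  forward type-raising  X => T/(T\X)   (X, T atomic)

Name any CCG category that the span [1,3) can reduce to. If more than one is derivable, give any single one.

[0,3] S   >
  [0,1] "the" : S/(NP\S)
  [1,3] NP\S   <
    [1,2] "some" : PP
    [2,3] "city" : (NP\S)\PP

NP\S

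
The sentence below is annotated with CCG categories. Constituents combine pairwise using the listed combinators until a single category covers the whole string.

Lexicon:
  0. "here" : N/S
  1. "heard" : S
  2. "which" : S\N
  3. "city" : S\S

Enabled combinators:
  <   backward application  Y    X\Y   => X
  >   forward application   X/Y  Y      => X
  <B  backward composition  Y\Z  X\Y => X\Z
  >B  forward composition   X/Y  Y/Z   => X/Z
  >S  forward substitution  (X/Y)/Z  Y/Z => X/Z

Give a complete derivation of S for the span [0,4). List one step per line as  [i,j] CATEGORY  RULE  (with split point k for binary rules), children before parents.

[0,4] S   <
  [0,2] N   >
    [0,1] "here" : N/S
    [1,2] "heard" : S
  [2,4] S\N   <B
    [2,3] "which" : S\N
    [3,4] "city" : S\S

[0,1] N/S  lex  "here"
[1,2] S  lex  "heard"
[0,2] N  >  k=1
[2,3] S\N  lex  "which"
[3,4] S\S  lex  "city"
[2,4] S\N  <B  k=3
[0,4] S  <  k=2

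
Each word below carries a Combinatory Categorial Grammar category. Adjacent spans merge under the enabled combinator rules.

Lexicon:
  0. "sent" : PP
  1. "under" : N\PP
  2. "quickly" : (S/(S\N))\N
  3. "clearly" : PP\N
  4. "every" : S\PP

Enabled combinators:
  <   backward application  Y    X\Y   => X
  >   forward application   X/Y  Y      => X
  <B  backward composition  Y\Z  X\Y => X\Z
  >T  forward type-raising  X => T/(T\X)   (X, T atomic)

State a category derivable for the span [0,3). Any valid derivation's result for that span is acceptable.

S/(S\N)

[0,5] S   >
  [0,3] S/(S\N)   <
    [0,2] N   >
      [0,1] N/(N\PP)   >T
        [0,1] "sent" : PP
      [1,2] "under" : N\PP
    [2,3] "quickly" : (S/(S\N))\N
  [3,5] S\N   <B
    [3,4] "clearly" : PP\N
    [4,5] "every" : S\PP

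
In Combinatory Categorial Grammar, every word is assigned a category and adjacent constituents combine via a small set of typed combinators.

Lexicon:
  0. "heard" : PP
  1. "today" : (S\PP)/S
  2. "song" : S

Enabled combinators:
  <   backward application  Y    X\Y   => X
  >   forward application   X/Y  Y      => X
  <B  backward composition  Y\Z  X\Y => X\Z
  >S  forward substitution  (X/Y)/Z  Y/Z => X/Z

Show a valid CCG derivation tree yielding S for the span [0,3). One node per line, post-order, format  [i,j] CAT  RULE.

[0,1] PP  lex  "heard"
[1,2] (S\PP)/S  lex  "today"
[2,3] S  lex  "song"
[1,3] S\PP  >  k=2
[0,3] S  <  k=1

[0,3] S   <
  [0,1] "heard" : PP
  [1,3] S\PP   >
    [1,2] "today" : (S\PP)/S
    [2,3] "song" : S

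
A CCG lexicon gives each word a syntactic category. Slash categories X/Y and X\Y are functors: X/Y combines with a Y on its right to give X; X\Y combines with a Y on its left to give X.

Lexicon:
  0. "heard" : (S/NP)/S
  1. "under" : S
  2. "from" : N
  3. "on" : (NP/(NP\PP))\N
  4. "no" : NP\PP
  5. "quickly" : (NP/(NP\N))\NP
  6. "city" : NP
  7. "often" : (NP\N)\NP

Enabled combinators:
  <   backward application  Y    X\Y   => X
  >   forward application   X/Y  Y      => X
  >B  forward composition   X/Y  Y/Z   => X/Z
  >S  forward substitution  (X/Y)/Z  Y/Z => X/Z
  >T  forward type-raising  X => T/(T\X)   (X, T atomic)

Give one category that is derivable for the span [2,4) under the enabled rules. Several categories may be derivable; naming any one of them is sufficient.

NP/(NP\PP)

[0,8] S   >
  [0,2] S/NP   >
    [0,1] "heard" : (S/NP)/S
    [1,2] "under" : S
  [2,8] NP   >
    [2,6] NP/(NP\N)   <
      [2,5] NP   >
        [2,4] NP/(NP\PP)   <
          [2,3] "from" : N
          [3,4] "on" : (NP/(NP\PP))\N
        [4,5] "no" : NP\PP
      [5,6] "quickly" : (NP/(NP\N))\NP
    [6,8] NP\N   <
      [6,7] "city" : NP
      [7,8] "often" : (NP\N)\NP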